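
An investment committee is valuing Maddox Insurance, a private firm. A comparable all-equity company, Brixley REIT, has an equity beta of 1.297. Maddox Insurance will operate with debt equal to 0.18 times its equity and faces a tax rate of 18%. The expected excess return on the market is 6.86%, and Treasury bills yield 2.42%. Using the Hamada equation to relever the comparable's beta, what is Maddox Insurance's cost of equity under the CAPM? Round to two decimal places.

12.63%

β_L = β_U × [1 + (1 − t)(D/E)] = 1.297 × [1 + (1 − 0.18) × 0.18]
    = 1.297 × [1 + 0.82 × 0.18] = 1.297 × 1.1476 = 1.4884
E(R) = R_f + β_L × MRP = 2.42% + 1.4884 × 6.86% = 12.63%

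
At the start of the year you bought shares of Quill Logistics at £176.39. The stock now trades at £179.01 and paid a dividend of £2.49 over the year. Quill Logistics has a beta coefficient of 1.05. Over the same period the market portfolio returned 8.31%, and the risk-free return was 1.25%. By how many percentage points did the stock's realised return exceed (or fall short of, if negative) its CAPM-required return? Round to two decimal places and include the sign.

Realised HPR = (P1 + D1 − P0) / P0 = (179.01 + 2.49 − 176.39) / 176.39 = 5.11 / 176.39 = 2.8970%
MRP = 8.31% − 1.25% = 7.06%
CAPM required = R_f + β·MRP = 1.25% + 1.05 × 7.06% = 8.6630%
α = realised − required = 2.8970% − 8.6630% = -5.77%

-5.77%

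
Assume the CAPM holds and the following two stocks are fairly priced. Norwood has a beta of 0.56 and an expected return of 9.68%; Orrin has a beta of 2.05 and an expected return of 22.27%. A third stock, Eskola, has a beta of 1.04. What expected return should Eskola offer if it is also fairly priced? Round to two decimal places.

MRP (SML slope) = (22.27% − 9.68%) / (2.05 − 0.56) = 12.59% / 1.49 = 8.4497%
R_f (intercept) = 9.68% − 0.56 × 8.4497% = 4.9482%
E(R_Eskola) = R_f + β × MRP = 4.9482% + 1.04 × 8.4497% = 13.74%

13.74%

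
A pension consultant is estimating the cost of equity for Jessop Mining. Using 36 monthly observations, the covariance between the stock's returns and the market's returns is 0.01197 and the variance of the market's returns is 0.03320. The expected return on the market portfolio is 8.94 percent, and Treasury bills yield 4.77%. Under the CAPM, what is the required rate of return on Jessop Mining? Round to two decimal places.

β = Cov(R_i, R_m) / Var(R_m) = 0.01197 / 0.03320 = 0.3605
MRP = 8.94% − 4.77% = 4.17%
E(R) = R_f + β × MRP = 4.77% + 0.3605 × 4.17% = 6.27%

6.27%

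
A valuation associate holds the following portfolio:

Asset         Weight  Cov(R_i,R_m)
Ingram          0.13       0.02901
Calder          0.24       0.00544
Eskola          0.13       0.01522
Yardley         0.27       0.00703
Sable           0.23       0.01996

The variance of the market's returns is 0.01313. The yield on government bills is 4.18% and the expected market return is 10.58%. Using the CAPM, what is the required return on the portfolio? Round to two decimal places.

10.78%

β_Ingram = 0.02901 / 0.01313 = 2.2094
β_Calder = 0.00544 / 0.01313 = 0.4143
β_Eskola = 0.01522 / 0.01313 = 1.1592
β_Yardley = 0.00703 / 0.01313 = 0.5354
β_Sable = 0.01996 / 0.01313 = 1.5202
β_P = Σ w_i β_i = 0.13×2.2094 + 0.24×0.4143 + 0.13×1.1592 + 0.27×0.5354 + 0.23×1.5202 = 1.0316
MRP = 10.58% − 4.18% = 6.40%
E(R_P) = R_f + β_P × MRP = 4.18% + 1.0316 × 6.40% = 10.78%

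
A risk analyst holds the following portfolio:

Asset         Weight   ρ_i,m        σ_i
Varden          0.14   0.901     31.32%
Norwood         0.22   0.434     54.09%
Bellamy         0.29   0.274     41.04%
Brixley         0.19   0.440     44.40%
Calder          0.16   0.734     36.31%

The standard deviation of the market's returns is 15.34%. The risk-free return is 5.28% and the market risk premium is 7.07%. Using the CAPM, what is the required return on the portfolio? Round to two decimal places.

β_Varden = 0.901 × 31.32% / 15.34% = 1.8396
β_Norwood = 0.434 × 54.09% / 15.34% = 1.5303
β_Bellamy = 0.274 × 41.04% / 15.34% = 0.7330
β_Brixley = 0.440 × 44.40% / 15.34% = 1.2735
β_Calder = 0.734 × 36.31% / 15.34% = 1.7374
β_P = Σ w_i β_i = 0.14×1.8396 + 0.22×1.5303 + 0.29×0.7330 + 0.19×1.2735 + 0.16×1.7374 = 1.3267
E(R_P) = R_f + β_P × MRP = 5.28% + 1.3267 × 7.07% = 14.66%

14.66%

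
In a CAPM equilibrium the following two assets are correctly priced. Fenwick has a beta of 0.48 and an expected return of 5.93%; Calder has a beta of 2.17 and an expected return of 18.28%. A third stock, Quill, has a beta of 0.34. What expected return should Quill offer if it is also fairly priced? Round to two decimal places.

MRP (SML slope) = (18.28% − 5.93%) / (2.17 − 0.48) = 12.35% / 1.69 = 7.3077%
R_f (intercept) = 5.93% − 0.48 × 7.3077% = 2.4223%
E(R_Quill) = R_f + β × MRP = 2.4223% + 0.34 × 7.3077% = 4.91%

4.91%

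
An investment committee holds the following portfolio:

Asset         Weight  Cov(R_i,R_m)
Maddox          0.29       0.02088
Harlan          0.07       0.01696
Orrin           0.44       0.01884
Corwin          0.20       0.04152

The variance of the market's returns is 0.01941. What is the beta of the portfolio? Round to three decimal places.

1.228

β_Maddox = 0.02088 / 0.01941 = 1.0757
β_Harlan = 0.01696 / 0.01941 = 0.8738
β_Orrin = 0.01884 / 0.01941 = 0.9706
β_Corwin = 0.04152 / 0.01941 = 2.1391
β_P = Σ w_i β_i = 0.29×1.0757 + 0.07×0.8738 + 0.44×0.9706 + 0.20×2.1391 = 1.2280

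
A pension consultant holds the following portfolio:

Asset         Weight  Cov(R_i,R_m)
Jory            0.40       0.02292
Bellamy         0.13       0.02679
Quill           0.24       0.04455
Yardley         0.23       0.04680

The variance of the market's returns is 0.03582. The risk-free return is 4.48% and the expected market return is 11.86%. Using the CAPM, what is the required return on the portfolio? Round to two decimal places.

β_Jory = 0.02292 / 0.03582 = 0.6399
β_Bellamy = 0.02679 / 0.03582 = 0.7479
β_Quill = 0.04455 / 0.03582 = 1.2437
β_Yardley = 0.04680 / 0.03582 = 1.3065
β_P = Σ w_i β_i = 0.40×0.6399 + 0.13×0.7479 + 0.24×1.2437 + 0.23×1.3065 = 0.9522
MRP = 11.86% − 4.48% = 7.38%
E(R_P) = R_f + β_P × MRP = 4.48% + 0.9522 × 7.38% = 11.51%

11.51%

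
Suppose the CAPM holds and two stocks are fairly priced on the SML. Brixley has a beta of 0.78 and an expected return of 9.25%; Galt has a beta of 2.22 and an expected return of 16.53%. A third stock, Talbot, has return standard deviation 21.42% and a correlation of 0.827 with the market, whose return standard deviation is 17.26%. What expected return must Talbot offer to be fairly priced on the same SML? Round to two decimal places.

MRP = (16.53% − 9.25%) / (2.22 − 0.78) = 5.0556%
R_f = 9.25% − 0.78 × 5.0556% = 5.3066%
β_Talbot = ρ·σ_i/σ_m = 0.827 × 21.42 / 17.26 = 1.0263
E(R_Talbot) = R_f + β × MRP = 5.3066% + 1.0263 × 5.0556% = 10.50%

10.50%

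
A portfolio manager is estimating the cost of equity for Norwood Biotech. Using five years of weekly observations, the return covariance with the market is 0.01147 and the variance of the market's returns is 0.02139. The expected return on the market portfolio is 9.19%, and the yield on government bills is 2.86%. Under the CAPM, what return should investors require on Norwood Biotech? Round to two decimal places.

β = Cov(R_i, R_m) / Var(R_m) = 0.01147 / 0.02139 = 0.5362
MRP = 9.19% − 2.86% = 6.33%
E(R) = R_f + β × MRP = 2.86% + 0.5362 × 6.33% = 6.25%

6.25%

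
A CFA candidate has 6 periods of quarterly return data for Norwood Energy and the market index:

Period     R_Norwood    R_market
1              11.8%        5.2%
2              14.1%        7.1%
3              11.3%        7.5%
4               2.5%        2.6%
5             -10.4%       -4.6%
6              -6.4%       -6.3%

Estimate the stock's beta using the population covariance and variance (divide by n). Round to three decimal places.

Mean R_i = (11.8 + 14.1 + 11.3 + 2.5 − 10.4 − 6.4) / 6 = 3.8167%
Mean R_m = (5.2 + 7.1 + 7.5 + 2.6 − 4.6 − 6.3) / 6 = 1.9167%
Σ(R_i − R̄_i)(R_m − R̄_m) = 296.9883  ⇒  Cov = 296.9883 / 6 = 49.4981
Σ(R_m − R̄_m)² = 179.2683  ⇒  Var(R_m) = 179.2683 / 6 = 29.8781
β = Cov / Var(R_m) = 49.4981 / 29.8781 = 1.6567

1.657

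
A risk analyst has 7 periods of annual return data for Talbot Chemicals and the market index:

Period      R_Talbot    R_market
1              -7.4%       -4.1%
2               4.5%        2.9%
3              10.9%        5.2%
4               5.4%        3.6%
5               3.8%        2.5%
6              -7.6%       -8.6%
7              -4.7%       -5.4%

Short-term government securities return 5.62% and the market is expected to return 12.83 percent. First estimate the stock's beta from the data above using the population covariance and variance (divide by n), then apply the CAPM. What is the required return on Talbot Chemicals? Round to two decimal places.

Mean R_i = (-7.4 + 4.5 + 10.9 + 5.4 + 3.8 − 7.6 − 4.7) / 7 = 0.7000%
Mean R_m = (-4.1 + 2.9 + 5.2 + 3.6 + 2.5 − 8.6 − 5.4) / 7 = -0.5571%
Σ(R_i − R̄_i)(R_m − R̄_m) = 222.4800  ⇒  Cov = 222.4800 / 7 = 31.7829
Σ(R_m − R̄_m)² = 172.4171  ⇒  Var(R_m) = 172.4171 / 7 = 24.6310
β = Cov / Var(R_m) = 31.7829 / 24.6310 = 1.2904
MRP = 12.83% − 5.62% = 7.21%
E(R) = R_f + β × MRP = 5.62% + 1.2904 × 7.21% = 14.92%

14.92%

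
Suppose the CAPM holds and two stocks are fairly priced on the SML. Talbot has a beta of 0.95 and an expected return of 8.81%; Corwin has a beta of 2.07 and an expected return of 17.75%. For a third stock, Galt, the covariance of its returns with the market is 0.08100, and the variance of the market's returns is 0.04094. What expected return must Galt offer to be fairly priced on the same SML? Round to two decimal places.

MRP = (17.75% − 8.81%) / (2.07 − 0.95) = 7.9821%
R_f = 8.81% − 0.95 × 7.9821% = 1.2270%
β_Galt = Cov / Var(R_m) = 0.08100 / 0.04094 = 1.9785
E(R_Galt) = R_f + β × MRP = 1.2270% + 1.9785 × 7.9821% = 17.02%

17.02%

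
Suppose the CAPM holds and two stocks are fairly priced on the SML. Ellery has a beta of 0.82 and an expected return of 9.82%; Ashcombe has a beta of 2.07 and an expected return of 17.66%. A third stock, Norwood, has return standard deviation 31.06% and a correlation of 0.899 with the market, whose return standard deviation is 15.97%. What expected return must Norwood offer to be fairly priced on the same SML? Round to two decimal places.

MRP = (17.66% − 9.82%) / (2.07 − 0.82) = 6.2720%
R_f = 9.82% − 0.82 × 6.2720% = 4.6770%
β_Norwood = ρ·σ_i/σ_m = 0.899 × 31.06 / 15.97 = 1.7485
E(R_Norwood) = R_f + β × MRP = 4.6770% + 1.7485 × 6.2720% = 15.64%

15.64%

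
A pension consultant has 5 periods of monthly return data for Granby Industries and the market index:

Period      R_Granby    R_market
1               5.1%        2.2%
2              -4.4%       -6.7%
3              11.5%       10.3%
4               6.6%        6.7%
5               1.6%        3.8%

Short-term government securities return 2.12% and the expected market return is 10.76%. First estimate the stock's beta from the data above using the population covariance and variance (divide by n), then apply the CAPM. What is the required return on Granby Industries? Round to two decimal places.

9.74%

Mean R_i = (5.1 − 4.4 + 11.5 + 6.6 + 1.6) / 5 = 4.0800%
Mean R_m = (2.2 − 6.7 + 10.3 + 6.7 + 3.8) / 5 = 3.2600%
Σ(R_i − R̄_i)(R_m − R̄_m) = 142.9460  ⇒  Cov = 142.9460 / 5 = 28.5892
Σ(R_m − R̄_m)² = 162.0120  ⇒  Var(R_m) = 162.0120 / 5 = 32.4024
β = Cov / Var(R_m) = 28.5892 / 32.4024 = 0.8823
MRP = 10.76% − 2.12% = 8.64%
E(R) = R_f + β × MRP = 2.12% + 0.8823 × 8.64% = 9.74%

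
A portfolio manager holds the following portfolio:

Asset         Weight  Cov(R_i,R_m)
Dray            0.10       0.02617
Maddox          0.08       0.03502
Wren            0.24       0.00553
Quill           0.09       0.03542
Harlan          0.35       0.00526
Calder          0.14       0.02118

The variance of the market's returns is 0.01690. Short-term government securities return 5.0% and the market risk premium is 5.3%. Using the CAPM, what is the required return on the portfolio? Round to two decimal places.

9.62%

β_Dray = 0.02617 / 0.01690 = 1.5485
β_Maddox = 0.03502 / 0.01690 = 2.0722
β_Wren = 0.00553 / 0.01690 = 0.3272
β_Quill = 0.03542 / 0.01690 = 2.0959
β_Harlan = 0.00526 / 0.01690 = 0.3112
β_Calder = 0.02118 / 0.01690 = 1.2533
β_P = Σ w_i β_i = 0.10×1.5485 + 0.08×2.0722 + 0.24×0.3272 + 0.09×2.0959 + 0.35×0.3112 + 0.14×1.2533 = 0.8722
E(R_P) = R_f + β_P × MRP = 5.0% + 0.8722 × 5.3% = 9.62%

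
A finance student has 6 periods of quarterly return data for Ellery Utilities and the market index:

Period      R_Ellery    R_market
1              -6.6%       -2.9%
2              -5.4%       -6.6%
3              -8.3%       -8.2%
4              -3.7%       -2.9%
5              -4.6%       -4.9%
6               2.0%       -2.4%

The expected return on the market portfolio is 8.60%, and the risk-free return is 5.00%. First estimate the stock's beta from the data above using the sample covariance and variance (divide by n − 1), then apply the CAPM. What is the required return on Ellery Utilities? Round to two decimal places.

Mean R_i = (-6.6 − 5.4 − 8.3 − 3.7 − 4.6 + 2.0) / 6 = -4.4333%
Mean R_m = (-2.9 − 6.6 − 8.2 − 2.9 − 4.9 − 2.4) / 6 = -4.6500%
Σ(R_i − R̄_i)(R_m − R̄_m) = 27.6200  ⇒  Cov = 27.6200 / 5 = 5.5240
Σ(R_m − R̄_m)² = 27.6550  ⇒  Var(R_m) = 27.6550 / 5 = 5.5310
β = Cov / Var(R_m) = 5.5240 / 5.5310 = 0.9987
MRP = 8.60% − 5.00% = 3.60%
E(R) = R_f + β × MRP = 5.00% + 0.9987 × 3.60% = 8.60%

8.60%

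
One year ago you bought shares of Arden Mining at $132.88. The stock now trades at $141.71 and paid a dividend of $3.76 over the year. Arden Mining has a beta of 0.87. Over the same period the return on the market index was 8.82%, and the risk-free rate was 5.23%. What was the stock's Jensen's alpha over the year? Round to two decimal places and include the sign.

Realised HPR = (P1 + D1 − P0) / P0 = (141.71 + 3.76 − 132.88) / 132.88 = 12.59 / 132.88 = 9.4747%
MRP = 8.82% − 5.23% = 3.59%
CAPM required = R_f + β·MRP = 5.23% + 0.87 × 3.59% = 8.3533%
α = realised − required = 9.4747% − 8.3533% = +1.12%

+1.12%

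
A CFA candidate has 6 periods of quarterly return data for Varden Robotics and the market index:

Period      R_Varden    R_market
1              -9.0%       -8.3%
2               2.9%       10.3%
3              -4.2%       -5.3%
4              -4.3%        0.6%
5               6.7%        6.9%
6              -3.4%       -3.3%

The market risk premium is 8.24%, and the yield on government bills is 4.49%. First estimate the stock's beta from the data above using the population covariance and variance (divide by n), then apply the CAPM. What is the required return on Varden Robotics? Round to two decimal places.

Mean R_i = (-9.0 + 2.9 − 4.2 − 4.3 + 6.7 − 3.4) / 6 = -1.8833%
Mean R_m = (-8.3 + 10.3 − 5.3 + 0.6 + 6.9 − 3.3) / 6 = 0.1500%
Σ(R_i − R̄_i)(R_m − R̄_m) = 183.3950  ⇒  Cov = 183.3950 / 6 = 30.5658
Σ(R_m − R̄_m)² = 261.7950  ⇒  Var(R_m) = 261.7950 / 6 = 43.6325
β = Cov / Var(R_m) = 30.5658 / 43.6325 = 0.7005
E(R) = R_f + β × MRP = 4.49% + 0.7005 × 8.24% = 10.26%

10.26%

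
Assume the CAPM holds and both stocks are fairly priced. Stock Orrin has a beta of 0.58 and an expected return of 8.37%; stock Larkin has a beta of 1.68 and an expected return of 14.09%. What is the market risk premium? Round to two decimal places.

Both satisfy E(R) = R_f + β·MRP, so the slope of the SML is
MRP = (14.09% − 8.37%) / (1.68 − 0.58) = 5.72% / 1.10 = 5.2000%

5.20%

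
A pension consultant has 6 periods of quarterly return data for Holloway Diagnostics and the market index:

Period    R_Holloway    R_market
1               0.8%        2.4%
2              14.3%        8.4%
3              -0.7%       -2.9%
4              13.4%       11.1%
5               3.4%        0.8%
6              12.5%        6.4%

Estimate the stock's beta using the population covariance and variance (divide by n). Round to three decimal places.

Mean R_i = (0.8 + 14.3 − 0.7 + 13.4 + 3.4 + 12.5) / 6 = 7.2833%
Mean R_m = (2.4 + 8.4 − 2.9 + 11.1 + 0.8 + 6.4) / 6 = 4.3667%
Σ(R_i − R̄_i)(R_m − R̄_m) = 164.7067  ⇒  Cov = 164.7067 / 6 = 27.4511
Σ(R_m − R̄_m)² = 135.1333  ⇒  Var(R_m) = 135.1333 / 6 = 22.5222
β = Cov / Var(R_m) = 27.4511 / 22.5222 = 1.2188

1.219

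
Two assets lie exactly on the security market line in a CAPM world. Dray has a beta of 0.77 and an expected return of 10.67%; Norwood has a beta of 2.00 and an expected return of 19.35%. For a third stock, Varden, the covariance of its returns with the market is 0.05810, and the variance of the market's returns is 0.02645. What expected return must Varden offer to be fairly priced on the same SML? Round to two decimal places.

MRP = (19.35% − 10.67%) / (2.00 − 0.77) = 7.0569%
R_f = 10.67% − 0.77 × 7.0569% = 5.2362%
β_Varden = Cov / Var(R_m) = 0.05810 / 0.02645 = 2.1966
E(R_Varden) = R_f + β × MRP = 5.2362% + 2.1966 × 7.0569% = 20.74%

20.74%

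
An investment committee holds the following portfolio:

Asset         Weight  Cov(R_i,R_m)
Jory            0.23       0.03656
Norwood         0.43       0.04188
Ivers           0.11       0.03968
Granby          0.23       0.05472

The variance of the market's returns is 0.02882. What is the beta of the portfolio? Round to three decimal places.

β_Jory = 0.03656 / 0.02882 = 1.2686
β_Norwood = 0.04188 / 0.02882 = 1.4532
β_Ivers = 0.03968 / 0.02882 = 1.3768
β_Granby = 0.05472 / 0.02882 = 1.8987
β_P = Σ w_i β_i = 0.23×1.2686 + 0.43×1.4532 + 0.11×1.3768 + 0.23×1.8987 = 1.5048

1.505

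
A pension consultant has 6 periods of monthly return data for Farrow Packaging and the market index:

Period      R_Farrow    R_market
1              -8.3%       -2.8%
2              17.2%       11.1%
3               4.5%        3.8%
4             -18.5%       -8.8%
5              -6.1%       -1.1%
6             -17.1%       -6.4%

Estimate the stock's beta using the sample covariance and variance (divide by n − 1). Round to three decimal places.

Mean R_i = (-8.3 + 17.2 + 4.5 − 18.5 − 6.1 − 17.1) / 6 = -4.7167%
Mean R_m = (-2.8 + 11.1 + 3.8 − 8.8 − 1.1 − 6.4) / 6 = -0.7000%
Σ(R_i − R̄_i)(R_m − R̄_m) = 490.4000  ⇒  Cov = 490.4000 / 5 = 98.0800
Σ(R_m − R̄_m)² = 262.1600  ⇒  Var(R_m) = 262.1600 / 5 = 52.4320
β = Cov / Var(R_m) = 98.0800 / 52.4320 = 1.8706

1.871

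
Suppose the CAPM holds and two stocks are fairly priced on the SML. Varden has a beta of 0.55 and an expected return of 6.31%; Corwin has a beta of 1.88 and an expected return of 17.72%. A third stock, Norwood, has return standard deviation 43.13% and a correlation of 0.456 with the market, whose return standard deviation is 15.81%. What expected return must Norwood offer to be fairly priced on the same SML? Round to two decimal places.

MRP = (17.72% − 6.31%) / (1.88 − 0.55) = 8.5789%
R_f = 6.31% − 0.55 × 8.5789% = 1.5916%
β_Norwood = ρ·σ_i/σ_m = 0.456 × 43.13 / 15.81 = 1.2440
E(R_Norwood) = R_f + β × MRP = 1.5916% + 1.2440 × 8.5789% = 12.26%

12.26%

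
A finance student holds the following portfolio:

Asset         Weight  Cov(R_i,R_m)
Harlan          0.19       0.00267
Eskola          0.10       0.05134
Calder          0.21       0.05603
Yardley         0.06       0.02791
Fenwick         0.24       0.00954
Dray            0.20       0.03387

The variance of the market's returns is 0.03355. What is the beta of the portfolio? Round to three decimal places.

0.839

β_Harlan = 0.00267 / 0.03355 = 0.0796
β_Eskola = 0.05134 / 0.03355 = 1.5303
β_Calder = 0.05603 / 0.03355 = 1.6700
β_Yardley = 0.02791 / 0.03355 = 0.8319
β_Fenwick = 0.00954 / 0.03355 = 0.2844
β_Dray = 0.03387 / 0.03355 = 1.0095
β_P = Σ w_i β_i = 0.19×0.0796 + 0.10×1.5303 + 0.21×1.6700 + 0.06×0.8319 + 0.24×0.2844 + 0.20×1.0095 = 0.8389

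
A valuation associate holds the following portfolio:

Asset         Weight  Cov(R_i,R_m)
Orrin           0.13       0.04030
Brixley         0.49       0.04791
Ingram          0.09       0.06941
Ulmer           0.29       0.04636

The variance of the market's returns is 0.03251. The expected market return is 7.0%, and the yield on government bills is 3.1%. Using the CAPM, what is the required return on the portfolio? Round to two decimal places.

8.91%

β_Orrin = 0.04030 / 0.03251 = 1.2396
β_Brixley = 0.04791 / 0.03251 = 1.4737
β_Ingram = 0.06941 / 0.03251 = 2.1350
β_Ulmer = 0.04636 / 0.03251 = 1.4260
β_P = Σ w_i β_i = 0.13×1.2396 + 0.49×1.4737 + 0.09×2.1350 + 0.29×1.4260 = 1.4890
MRP = 7.0% − 3.1% = 3.90%
E(R_P) = R_f + β_P × MRP = 3.1% + 1.4890 × 3.9% = 8.91%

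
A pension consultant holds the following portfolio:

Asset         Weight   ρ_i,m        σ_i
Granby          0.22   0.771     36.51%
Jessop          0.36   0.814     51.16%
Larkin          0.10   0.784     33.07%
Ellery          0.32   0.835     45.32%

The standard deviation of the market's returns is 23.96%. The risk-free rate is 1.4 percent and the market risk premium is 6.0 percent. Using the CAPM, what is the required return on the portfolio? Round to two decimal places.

β_Granby = 0.771 × 36.51% / 23.96% = 1.1748
β_Jessop = 0.814 × 51.16% / 23.96% = 1.7381
β_Larkin = 0.784 × 33.07% / 23.96% = 1.0821
β_Ellery = 0.835 × 45.32% / 23.96% = 1.5794
β_P = Σ w_i β_i = 0.22×1.1748 + 0.36×1.7381 + 0.10×1.0821 + 0.32×1.5794 = 1.4978
E(R_P) = R_f + β_P × MRP = 1.4% + 1.4978 × 6.0% = 10.39%

10.39%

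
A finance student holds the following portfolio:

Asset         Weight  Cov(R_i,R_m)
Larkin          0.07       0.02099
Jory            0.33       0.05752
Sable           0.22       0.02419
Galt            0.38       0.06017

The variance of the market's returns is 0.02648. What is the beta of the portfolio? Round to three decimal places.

β_Larkin = 0.02099 / 0.02648 = 0.7927
β_Jory = 0.05752 / 0.02648 = 2.1722
β_Sable = 0.02419 / 0.02648 = 0.9135
β_Galt = 0.06017 / 0.02648 = 2.2723
β_P = Σ w_i β_i = 0.07×0.7927 + 0.33×2.1722 + 0.22×0.9135 + 0.38×2.2723 = 1.8368

1.837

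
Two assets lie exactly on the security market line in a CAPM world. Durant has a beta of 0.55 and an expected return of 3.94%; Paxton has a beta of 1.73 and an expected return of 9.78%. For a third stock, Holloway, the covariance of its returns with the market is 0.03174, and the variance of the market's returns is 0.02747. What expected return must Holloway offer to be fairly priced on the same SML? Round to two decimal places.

MRP = (9.78% − 3.94%) / (1.73 − 0.55) = 4.9492%
R_f = 3.94% − 0.55 × 4.9492% = 1.2179%
β_Holloway = Cov / Var(R_m) = 0.03174 / 0.02747 = 1.1554
E(R_Holloway) = R_f + β × MRP = 1.2179% + 1.1554 × 4.9492% = 6.94%

6.94%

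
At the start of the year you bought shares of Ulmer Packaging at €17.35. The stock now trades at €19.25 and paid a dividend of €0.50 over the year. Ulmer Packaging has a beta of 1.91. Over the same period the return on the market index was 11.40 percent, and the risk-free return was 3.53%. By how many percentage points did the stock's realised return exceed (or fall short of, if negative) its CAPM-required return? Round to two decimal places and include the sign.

-4.73%

Realised HPR = (P1 + D1 − P0) / P0 = (19.25 + 0.50 − 17.35) / 17.35 = 2.40 / 17.35 = 13.8329%
MRP = 11.40% − 3.53% = 7.87%
CAPM required = R_f + β·MRP = 3.53% + 1.91 × 7.87% = 18.5617%
α = realised − required = 13.8329% − 18.5617% = -4.73%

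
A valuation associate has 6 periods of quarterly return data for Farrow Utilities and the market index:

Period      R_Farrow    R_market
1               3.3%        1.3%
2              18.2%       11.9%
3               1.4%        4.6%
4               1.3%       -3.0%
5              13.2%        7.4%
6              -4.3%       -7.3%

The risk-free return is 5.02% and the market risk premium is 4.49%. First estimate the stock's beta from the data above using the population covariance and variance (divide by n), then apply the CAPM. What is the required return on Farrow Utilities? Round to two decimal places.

Mean R_i = (3.3 + 18.2 + 1.4 + 1.3 + 13.2 − 4.3) / 6 = 5.5167%
Mean R_m = (1.3 + 11.9 + 4.6 − 3.0 + 7.4 − 7.3) / 6 = 2.4833%
Σ(R_i − R̄_i)(R_m − R̄_m) = 270.2817  ⇒  Cov = 270.2817 / 6 = 45.0470
Σ(R_m − R̄_m)² = 244.5083  ⇒  Var(R_m) = 244.5083 / 6 = 40.7514
β = Cov / Var(R_m) = 45.0470 / 40.7514 = 1.1054
E(R) = R_f + β × MRP = 5.02% + 1.1054 × 4.49% = 9.98%

9.98%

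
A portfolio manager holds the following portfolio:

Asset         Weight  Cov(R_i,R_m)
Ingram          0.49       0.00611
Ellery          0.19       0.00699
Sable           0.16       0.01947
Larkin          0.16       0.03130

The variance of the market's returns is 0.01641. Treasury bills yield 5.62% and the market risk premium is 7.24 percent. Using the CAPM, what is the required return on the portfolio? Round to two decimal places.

11.11%

β_Ingram = 0.00611 / 0.01641 = 0.3723
β_Ellery = 0.00699 / 0.01641 = 0.4260
β_Sable = 0.01947 / 0.01641 = 1.1865
β_Larkin = 0.03130 / 0.01641 = 1.9074
β_P = Σ w_i β_i = 0.49×0.3723 + 0.19×0.4260 + 0.16×1.1865 + 0.16×1.9074 = 0.7584
E(R_P) = R_f + β_P × MRP = 5.62% + 0.7584 × 7.24% = 11.11%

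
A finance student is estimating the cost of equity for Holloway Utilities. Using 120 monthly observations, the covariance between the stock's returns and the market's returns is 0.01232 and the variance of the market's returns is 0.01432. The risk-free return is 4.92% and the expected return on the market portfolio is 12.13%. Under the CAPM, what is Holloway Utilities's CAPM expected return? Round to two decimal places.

11.12%

β = Cov(R_i, R_m) / Var(R_m) = 0.01232 / 0.01432 = 0.8603
MRP = 12.13% − 4.92% = 7.21%
E(R) = R_f + β × MRP = 4.92% + 0.8603 × 7.21% = 11.12%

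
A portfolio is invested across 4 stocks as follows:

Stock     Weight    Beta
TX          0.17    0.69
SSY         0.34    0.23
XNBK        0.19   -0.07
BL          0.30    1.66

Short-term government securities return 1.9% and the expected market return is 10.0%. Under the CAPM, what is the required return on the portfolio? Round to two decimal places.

β_P = Σ w_i β_i = 0.17×0.69 + 0.34×0.23 + 0.19×-0.07 + 0.30×1.66 = 0.6802
MRP = 10.0% − 1.9% = 8.10%
E(R_P) = R_f + β_P × MRP = 1.9% + 0.6802 × 8.1% = 7.41%

7.41%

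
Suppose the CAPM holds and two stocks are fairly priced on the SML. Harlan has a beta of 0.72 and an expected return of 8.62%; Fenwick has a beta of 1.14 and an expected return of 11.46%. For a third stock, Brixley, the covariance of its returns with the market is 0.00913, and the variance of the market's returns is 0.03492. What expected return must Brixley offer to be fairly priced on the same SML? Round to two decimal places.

MRP = (11.46% − 8.62%) / (1.14 − 0.72) = 6.7619%
R_f = 8.62% − 0.72 × 6.7619% = 3.7514%
β_Brixley = Cov / Var(R_m) = 0.00913 / 0.03492 = 0.2615
E(R_Brixley) = R_f + β × MRP = 3.7514% + 0.2615 × 6.7619% = 5.52%

5.52%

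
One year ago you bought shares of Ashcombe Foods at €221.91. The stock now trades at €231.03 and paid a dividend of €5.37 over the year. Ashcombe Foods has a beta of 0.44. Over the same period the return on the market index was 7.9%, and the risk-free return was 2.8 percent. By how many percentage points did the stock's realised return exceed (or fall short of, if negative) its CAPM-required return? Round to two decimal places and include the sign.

Realised HPR = (P1 + D1 − P0) / P0 = (231.03 + 5.37 − 221.91) / 221.91 = 14.49 / 221.91 = 6.5297%
MRP = 7.9% − 2.8% = 5.10%
CAPM required = R_f + β·MRP = 2.8% + 0.44 × 5.1% = 5.0440%
α = realised − required = 6.5297% − 5.0440% = +1.49%

+1.49%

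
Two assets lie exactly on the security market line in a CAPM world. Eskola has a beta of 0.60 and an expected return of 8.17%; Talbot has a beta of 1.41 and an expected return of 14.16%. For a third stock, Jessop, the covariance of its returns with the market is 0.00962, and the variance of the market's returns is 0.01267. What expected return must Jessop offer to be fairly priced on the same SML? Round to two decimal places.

9.35%

MRP = (14.16% − 8.17%) / (1.41 − 0.60) = 7.3951%
R_f = 8.17% − 0.60 × 7.3951% = 3.7329%
β_Jessop = Cov / Var(R_m) = 0.00962 / 0.01267 = 0.7593
E(R_Jessop) = R_f + β × MRP = 3.7329% + 0.7593 × 7.3951% = 9.35%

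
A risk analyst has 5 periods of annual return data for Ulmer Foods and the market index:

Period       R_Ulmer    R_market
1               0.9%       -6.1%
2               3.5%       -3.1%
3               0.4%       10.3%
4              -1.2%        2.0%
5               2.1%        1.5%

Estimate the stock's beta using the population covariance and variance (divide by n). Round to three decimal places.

-0.108

Mean R_i = (0.9 + 3.5 + 0.4 − 1.2 + 2.1) / 5 = 1.1400%
Mean R_m = (-6.1 − 3.1 + 10.3 + 2.0 + 1.5) / 5 = 0.9200%
Σ(R_i − R̄_i)(R_m − R̄_m) = -16.7140  ⇒  Cov = -16.7140 / 5 = -3.3428
Σ(R_m − R̄_m)² = 154.9280  ⇒  Var(R_m) = 154.9280 / 5 = 30.9856
β = Cov / Var(R_m) = -3.3428 / 30.9856 = -0.1079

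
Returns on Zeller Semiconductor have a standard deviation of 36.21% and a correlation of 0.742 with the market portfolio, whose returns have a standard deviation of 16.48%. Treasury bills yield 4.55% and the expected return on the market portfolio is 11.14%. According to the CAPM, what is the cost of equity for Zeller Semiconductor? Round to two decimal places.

β = ρ × σ_i / σ_m = 0.742 × 36.21% / 16.48% = 1.6303
MRP = 11.14% − 4.55% = 6.59%
E(R) = 4.55% + 1.6303 × 6.59% = 15.29%

15.29%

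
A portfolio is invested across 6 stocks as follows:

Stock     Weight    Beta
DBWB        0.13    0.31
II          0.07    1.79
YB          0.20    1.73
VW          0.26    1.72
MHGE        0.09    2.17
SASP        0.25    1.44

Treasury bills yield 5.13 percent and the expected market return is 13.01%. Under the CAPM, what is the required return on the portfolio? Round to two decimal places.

17.06%

β_P = Σ w_i β_i = 0.13×0.31 + 0.07×1.79 + 0.20×1.73 + 0.26×1.72 + 0.09×2.17 + 0.25×1.44 = 1.5141
MRP = 13.01% − 5.13% = 7.88%
E(R_P) = R_f + β_P × MRP = 5.13% + 1.5141 × 7.88% = 17.06%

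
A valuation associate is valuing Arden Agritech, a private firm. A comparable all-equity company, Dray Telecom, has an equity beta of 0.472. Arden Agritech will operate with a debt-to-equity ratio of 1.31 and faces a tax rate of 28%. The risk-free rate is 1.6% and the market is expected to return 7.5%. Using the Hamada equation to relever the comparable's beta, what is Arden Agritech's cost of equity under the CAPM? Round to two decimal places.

β_L = β_U × [1 + (1 − t)(D/E)] = 0.472 × [1 + (1 − 0.28) × 1.31]
    = 0.472 × [1 + 0.72 × 1.31] = 0.472 × 1.9432 = 0.9172
MRP = 7.5% − 1.6% = 5.90%
E(R) = R_f + β_L × MRP = 1.6% + 0.9172 × 5.9% = 7.01%

7.01%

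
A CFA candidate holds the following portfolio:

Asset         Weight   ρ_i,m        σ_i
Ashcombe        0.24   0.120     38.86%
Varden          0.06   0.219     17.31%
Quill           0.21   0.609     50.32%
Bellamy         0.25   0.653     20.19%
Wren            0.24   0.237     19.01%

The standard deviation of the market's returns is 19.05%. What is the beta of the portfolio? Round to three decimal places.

β_Ashcombe = 0.120 × 38.86% / 19.05% = 0.2448
β_Varden = 0.219 × 17.31% / 19.05% = 0.1990
β_Quill = 0.609 × 50.32% / 19.05% = 1.6087
β_Bellamy = 0.653 × 20.19% / 19.05% = 0.6921
β_Wren = 0.237 × 19.01% / 19.05% = 0.2365
β_P = Σ w_i β_i = 0.24×0.2448 + 0.06×0.1990 + 0.21×1.6087 + 0.25×0.6921 + 0.24×0.2365 = 0.6383

0.638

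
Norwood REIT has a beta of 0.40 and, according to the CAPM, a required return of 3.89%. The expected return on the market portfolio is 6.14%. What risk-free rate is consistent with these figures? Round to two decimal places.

E(R) = R_f + β(E(R_m) − R_f) = R_f(1 − β) + β·E(R_m)
3.89% = R_f × (1 − 0.40) + 0.40 × 6.14%
3.89% = R_f × 0.60 + 2.4560%
R_f = (3.89% − 2.4560%) / 0.60 = 2.39%

2.39%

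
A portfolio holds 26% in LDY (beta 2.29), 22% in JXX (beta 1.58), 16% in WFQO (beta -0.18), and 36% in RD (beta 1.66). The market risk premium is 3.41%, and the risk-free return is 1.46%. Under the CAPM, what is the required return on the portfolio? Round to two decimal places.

β_P = Σ w_i β_i = 0.26×2.29 + 0.22×1.58 + 0.16×-0.18 + 0.36×1.66 = 1.5118
E(R_P) = R_f + β_P × MRP = 1.46% + 1.5118 × 3.41% = 6.62%

6.62%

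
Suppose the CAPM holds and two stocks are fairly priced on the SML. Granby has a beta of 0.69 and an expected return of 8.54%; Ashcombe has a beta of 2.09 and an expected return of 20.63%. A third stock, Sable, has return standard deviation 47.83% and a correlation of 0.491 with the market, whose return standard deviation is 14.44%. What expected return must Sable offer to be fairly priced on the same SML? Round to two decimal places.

16.63%

MRP = (20.63% − 8.54%) / (2.09 − 0.69) = 8.6357%
R_f = 8.54% − 0.69 × 8.6357% = 2.5814%
β_Sable = ρ·σ_i/σ_m = 0.491 × 47.83 / 14.44 = 1.6264
E(R_Sable) = R_f + β × MRP = 2.5814% + 1.6264 × 8.6357% = 16.63%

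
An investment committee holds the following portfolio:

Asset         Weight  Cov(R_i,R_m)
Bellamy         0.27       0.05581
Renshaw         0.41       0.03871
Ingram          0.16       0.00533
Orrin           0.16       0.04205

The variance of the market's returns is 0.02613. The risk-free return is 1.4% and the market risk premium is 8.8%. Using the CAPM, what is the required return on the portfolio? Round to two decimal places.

β_Bellamy = 0.05581 / 0.02613 = 2.1359
β_Renshaw = 0.03871 / 0.02613 = 1.4814
β_Ingram = 0.00533 / 0.02613 = 0.2040
β_Orrin = 0.04205 / 0.02613 = 1.6093
β_P = Σ w_i β_i = 0.27×2.1359 + 0.41×1.4814 + 0.16×0.2040 + 0.16×1.6093 = 1.4742
E(R_P) = R_f + β_P × MRP = 1.4% + 1.4742 × 8.8% = 14.37%

14.37%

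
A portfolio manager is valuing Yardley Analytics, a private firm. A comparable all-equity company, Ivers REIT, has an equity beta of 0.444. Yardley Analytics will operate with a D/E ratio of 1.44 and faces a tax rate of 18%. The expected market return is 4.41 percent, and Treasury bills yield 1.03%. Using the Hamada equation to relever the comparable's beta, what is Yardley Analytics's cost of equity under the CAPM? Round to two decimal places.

β_L = β_U × [1 + (1 − t)(D/E)] = 0.444 × [1 + (1 − 0.18) × 1.44]
    = 0.444 × [1 + 0.82 × 1.44] = 0.444 × 2.1808 = 0.9683
MRP = 4.41% − 1.03% = 3.38%
E(R) = R_f + β_L × MRP = 1.03% + 0.9683 × 3.38% = 4.30%

4.30%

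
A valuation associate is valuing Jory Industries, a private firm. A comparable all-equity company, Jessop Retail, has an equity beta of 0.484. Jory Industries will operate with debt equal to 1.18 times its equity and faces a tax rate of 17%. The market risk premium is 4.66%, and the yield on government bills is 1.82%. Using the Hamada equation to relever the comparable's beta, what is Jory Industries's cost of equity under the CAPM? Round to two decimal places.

β_L = β_U × [1 + (1 − t)(D/E)] = 0.484 × [1 + (1 − 0.17) × 1.18]
    = 0.484 × [1 + 0.83 × 1.18] = 0.484 × 1.9794 = 0.9580
E(R) = R_f + β_L × MRP = 1.82% + 0.9580 × 4.66% = 6.28%

6.28%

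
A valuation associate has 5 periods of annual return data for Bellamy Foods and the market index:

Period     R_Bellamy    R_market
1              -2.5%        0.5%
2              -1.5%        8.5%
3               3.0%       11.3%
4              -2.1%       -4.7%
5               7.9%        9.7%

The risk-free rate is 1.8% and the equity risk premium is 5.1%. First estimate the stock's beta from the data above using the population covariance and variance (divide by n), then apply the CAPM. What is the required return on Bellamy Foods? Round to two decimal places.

Mean R_i = (-2.5 − 1.5 + 3.0 − 2.1 + 7.9) / 5 = 0.9600%
Mean R_m = (0.5 + 8.5 + 11.3 − 4.7 + 9.7) / 5 = 5.0600%
Σ(R_i − R̄_i)(R_m − R̄_m) = 82.1120  ⇒  Cov = 82.1120 / 5 = 16.4224
Σ(R_m − R̄_m)² = 188.3520  ⇒  Var(R_m) = 188.3520 / 5 = 37.6704
β = Cov / Var(R_m) = 16.4224 / 37.6704 = 0.4359
E(R) = R_f + β × MRP = 1.8% + 0.4359 × 5.1% = 4.02%

4.02%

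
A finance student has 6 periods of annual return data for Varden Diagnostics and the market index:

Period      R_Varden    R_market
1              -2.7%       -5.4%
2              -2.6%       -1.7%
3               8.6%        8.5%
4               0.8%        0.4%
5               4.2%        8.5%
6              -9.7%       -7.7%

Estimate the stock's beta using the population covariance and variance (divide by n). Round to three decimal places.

Mean R_i = (-2.7 − 2.6 + 8.6 + 0.8 + 4.2 − 9.7) / 6 = -0.2333%
Mean R_m = (-5.4 − 1.7 + 8.5 + 0.4 + 8.5 − 7.7) / 6 = 0.4333%
Σ(R_i − R̄_i)(R_m − R̄_m) = 203.4167  ⇒  Cov = 203.4167 / 6 = 33.9028
Σ(R_m − R̄_m)² = 234.8733  ⇒  Var(R_m) = 234.8733 / 6 = 39.1456
β = Cov / Var(R_m) = 33.9028 / 39.1456 = 0.8661

0.866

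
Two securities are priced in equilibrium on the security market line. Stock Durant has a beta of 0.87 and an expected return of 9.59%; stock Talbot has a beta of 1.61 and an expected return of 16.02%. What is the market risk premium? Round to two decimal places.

8.69%

Both satisfy E(R) = R_f + β·MRP, so the slope of the SML is
MRP = (16.02% − 9.59%) / (1.61 − 0.87) = 6.43% / 0.74 = 8.6892%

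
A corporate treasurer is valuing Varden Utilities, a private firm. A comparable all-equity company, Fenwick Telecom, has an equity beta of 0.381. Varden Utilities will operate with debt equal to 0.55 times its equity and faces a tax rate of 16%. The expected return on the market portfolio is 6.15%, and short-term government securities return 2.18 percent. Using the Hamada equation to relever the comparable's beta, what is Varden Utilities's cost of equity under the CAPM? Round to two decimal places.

4.39%

β_L = β_U × [1 + (1 − t)(D/E)] = 0.381 × [1 + (1 − 0.16) × 0.55]
    = 0.381 × [1 + 0.84 × 0.55] = 0.381 × 1.4620 = 0.5570
MRP = 6.15% − 2.18% = 3.97%
E(R) = R_f + β_L × MRP = 2.18% + 0.5570 × 3.97% = 4.39%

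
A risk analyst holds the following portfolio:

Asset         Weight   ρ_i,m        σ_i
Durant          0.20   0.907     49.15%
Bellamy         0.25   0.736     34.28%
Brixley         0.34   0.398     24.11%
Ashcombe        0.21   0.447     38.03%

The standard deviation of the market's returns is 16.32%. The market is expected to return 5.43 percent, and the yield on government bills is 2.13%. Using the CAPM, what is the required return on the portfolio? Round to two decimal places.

6.59%

β_Durant = 0.907 × 49.15% / 16.32% = 2.7316
β_Bellamy = 0.736 × 34.28% / 16.32% = 1.5460
β_Brixley = 0.398 × 24.11% / 16.32% = 0.5880
β_Ashcombe = 0.447 × 38.03% / 16.32% = 1.0416
β_P = Σ w_i β_i = 0.20×2.7316 + 0.25×1.5460 + 0.34×0.5880 + 0.21×1.0416 = 1.3515
MRP = 5.43% − 2.13% = 3.30%
E(R_P) = R_f + β_P × MRP = 2.13% + 1.3515 × 3.30% = 6.59%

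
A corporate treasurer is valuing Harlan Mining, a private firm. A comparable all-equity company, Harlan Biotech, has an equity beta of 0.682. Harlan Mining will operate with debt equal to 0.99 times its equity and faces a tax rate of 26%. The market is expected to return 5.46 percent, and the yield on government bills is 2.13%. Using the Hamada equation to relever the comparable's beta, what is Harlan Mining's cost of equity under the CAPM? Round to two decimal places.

β_L = β_U × [1 + (1 − t)(D/E)] = 0.682 × [1 + (1 − 0.26) × 0.99]
    = 0.682 × [1 + 0.74 × 0.99] = 0.682 × 1.7326 = 1.1816
MRP = 5.46% − 2.13% = 3.33%
E(R) = R_f + β_L × MRP = 2.13% + 1.1816 × 3.33% = 6.06%

6.06%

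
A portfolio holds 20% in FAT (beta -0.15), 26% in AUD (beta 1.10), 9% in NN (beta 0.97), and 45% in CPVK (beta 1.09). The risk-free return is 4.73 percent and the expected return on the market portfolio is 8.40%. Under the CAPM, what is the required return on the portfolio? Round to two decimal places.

7.79%

β_P = Σ w_i β_i = 0.20×-0.15 + 0.26×1.10 + 0.09×0.97 + 0.45×1.09 = 0.8338
MRP = 8.40% − 4.73% = 3.67%
E(R_P) = R_f + β_P × MRP = 4.73% + 0.8338 × 3.67% = 7.79%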